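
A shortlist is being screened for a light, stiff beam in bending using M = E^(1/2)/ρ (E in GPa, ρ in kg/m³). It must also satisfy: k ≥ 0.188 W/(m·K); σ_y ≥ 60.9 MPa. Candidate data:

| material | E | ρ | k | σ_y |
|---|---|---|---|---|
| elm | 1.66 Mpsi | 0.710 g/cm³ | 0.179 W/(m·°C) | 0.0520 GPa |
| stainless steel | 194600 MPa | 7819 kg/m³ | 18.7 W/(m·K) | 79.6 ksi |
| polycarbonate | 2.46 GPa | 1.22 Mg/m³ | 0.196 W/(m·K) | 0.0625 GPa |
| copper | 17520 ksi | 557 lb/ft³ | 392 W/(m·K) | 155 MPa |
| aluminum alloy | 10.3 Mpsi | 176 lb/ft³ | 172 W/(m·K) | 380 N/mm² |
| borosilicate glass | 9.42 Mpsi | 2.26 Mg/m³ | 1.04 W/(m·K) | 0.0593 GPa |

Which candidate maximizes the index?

aluminum alloy

Screen on constraints: k ≥ 0.188 W/(m·K); σ_y ≥ 60.9 MPa. Survivors: stainless steel, polycarbonate, copper, aluminum alloy.
In SI units:
  stainless steel: E = 194.6 GPa, ρ = 7819 kg/m³
  polycarbonate: E = 2.460 GPa, ρ = 1220 kg/m³
  copper: E = 120.8 GPa, ρ = 8922 kg/m³
  aluminum alloy: E = 71.02 GPa, ρ = 2819 kg/m³
  aluminum alloy: M = 2.99×10⁻³
  stainless steel: M = 1.78×10⁻³
  polycarbonate: M = 1.29×10⁻³
  copper: M = 1.23×10⁻³
The maximum is for aluminum alloy.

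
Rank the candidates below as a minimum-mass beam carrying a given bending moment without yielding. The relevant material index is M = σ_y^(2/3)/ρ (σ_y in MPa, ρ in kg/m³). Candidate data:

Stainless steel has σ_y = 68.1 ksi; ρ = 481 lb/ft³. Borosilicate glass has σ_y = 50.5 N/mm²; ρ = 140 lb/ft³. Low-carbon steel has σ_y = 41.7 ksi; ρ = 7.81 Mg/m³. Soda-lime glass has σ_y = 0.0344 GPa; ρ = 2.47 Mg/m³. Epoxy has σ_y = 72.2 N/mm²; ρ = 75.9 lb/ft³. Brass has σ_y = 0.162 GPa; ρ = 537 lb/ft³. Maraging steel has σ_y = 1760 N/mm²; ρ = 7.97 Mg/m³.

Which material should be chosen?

Normalizing units and computing the index:
  stainless steel: σ_y = 469.5 MPa, ρ = 7705 kg/m³
  borosilicate glass: σ_y = 50.50 MPa, ρ = 2243 kg/m³
  low-carbon steel: σ_y = 287.5 MPa, ρ = 7810 kg/m³
  soda-lime glass: σ_y = 34.40 MPa, ρ = 2470 kg/m³
  epoxy: σ_y = 72.20 MPa, ρ = 1216 kg/m³
  brass: σ_y = 162.0 MPa, ρ = 8602 kg/m³
  maraging steel: σ_y = 1760 MPa, ρ = 7970 kg/m³
  maraging steel: M = 18.3×10⁻³
  epoxy: M = 14.3×10⁻³
  stainless steel: M = 7.84×10⁻³
  borosilicate glass: M = 6.09×10⁻³
  low-carbon steel: M = 5.58×10⁻³
  soda-lime glass: M = 4.28×10⁻³
  brass: M = 3.45×10⁻³
The maximum is for maraging steel.

maraging steel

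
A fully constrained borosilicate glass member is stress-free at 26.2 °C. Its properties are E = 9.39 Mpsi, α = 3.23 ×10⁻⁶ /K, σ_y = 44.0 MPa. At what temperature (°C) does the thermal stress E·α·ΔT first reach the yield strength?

237 °C

E = 9.39 Mpsi = 64.74 GPa.
E·α·ΔT = 44.00 MPa ⇒ ΔT = 44.00 / (64.74×10³ × 3.23×10⁻⁶) = 210.4 K.
T = 26.2 + 210.4 = 236.6 °C.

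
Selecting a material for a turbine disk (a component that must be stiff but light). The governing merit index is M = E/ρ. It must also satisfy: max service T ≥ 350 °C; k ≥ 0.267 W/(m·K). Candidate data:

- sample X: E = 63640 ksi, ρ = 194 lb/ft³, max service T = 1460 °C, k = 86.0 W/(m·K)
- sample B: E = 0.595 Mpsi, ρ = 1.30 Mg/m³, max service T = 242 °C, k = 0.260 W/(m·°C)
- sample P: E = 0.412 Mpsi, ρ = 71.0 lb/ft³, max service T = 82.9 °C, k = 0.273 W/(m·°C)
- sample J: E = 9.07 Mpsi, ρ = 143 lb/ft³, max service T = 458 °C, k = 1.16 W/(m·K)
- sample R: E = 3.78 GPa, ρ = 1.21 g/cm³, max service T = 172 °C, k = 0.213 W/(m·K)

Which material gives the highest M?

Screen on constraints: max service T ≥ 350 °C; k ≥ 0.267 W/(m·K). Survivors: sample X, sample J.
Putting every candidate on a common basis:
  sample X: E = 438.8 GPa, ρ = 3108 kg/m³
  sample J: E = 62.54 GPa, ρ = 2291 kg/m³
  sample X: M = 141 MN·m/kg
  sample J: M = 27.3 MN·m/kg
Sample X has the largest M.

sample X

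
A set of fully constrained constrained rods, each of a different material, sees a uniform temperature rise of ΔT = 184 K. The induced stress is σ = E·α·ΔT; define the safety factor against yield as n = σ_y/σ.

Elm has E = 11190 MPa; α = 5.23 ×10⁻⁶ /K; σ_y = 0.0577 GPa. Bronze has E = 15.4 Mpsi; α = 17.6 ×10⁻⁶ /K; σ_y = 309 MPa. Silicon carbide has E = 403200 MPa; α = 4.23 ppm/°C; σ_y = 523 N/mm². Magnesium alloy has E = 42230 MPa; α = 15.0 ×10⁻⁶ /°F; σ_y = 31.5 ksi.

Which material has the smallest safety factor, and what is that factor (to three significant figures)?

With everything in SI (GPa, ×10⁻⁶/K, MPa):
  elm: E = 11.19, α = 5.23, σ_y = 57.70 → σ = 10.8 MPa, n = 5.36
  bronze: E = 106.2, α = 17.6, σ_y = 309.0 → σ = 344 MPa, n = 0.899
  silicon carbide: E = 403.2, α = 4.23, σ_y = 523.0 → σ = 314 MPa, n = 1.67
  magnesium alloy: E = 42.23, α = 27.0, σ_y = 217.2 → σ = 210 MPa, n = 1.04
Smallest n: bronze with n = 0.899.

bronze, n = 0.899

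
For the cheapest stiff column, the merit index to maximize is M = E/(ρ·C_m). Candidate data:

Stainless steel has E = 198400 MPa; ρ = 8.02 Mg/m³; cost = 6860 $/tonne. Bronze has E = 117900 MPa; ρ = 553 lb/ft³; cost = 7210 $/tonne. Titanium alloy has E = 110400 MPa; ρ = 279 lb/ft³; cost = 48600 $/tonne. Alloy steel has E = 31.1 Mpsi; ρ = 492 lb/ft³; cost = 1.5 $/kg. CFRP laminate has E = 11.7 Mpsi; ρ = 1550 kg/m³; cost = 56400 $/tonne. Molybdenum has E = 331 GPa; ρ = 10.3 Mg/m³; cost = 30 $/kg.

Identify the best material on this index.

alloy steel

Putting every candidate on a common basis:
  stainless steel: E = 198.4 GPa, ρ = 8020 kg/m³, cost = 6.860 $/kg
  bronze: E = 117.9 GPa, ρ = 8858 kg/m³, cost = 7.210 $/kg
  titanium alloy: E = 110.4 GPa, ρ = 4469 kg/m³, cost = 48.60 $/kg
  alloy steel: E = 214.4 GPa, ρ = 7881 kg/m³, cost = 1.500 $/kg
  CFRP laminate: E = 80.67 GPa, ρ = 1550 kg/m³, cost = 56.40 $/kg
  molybdenum: E = 331.0 GPa, ρ = 10300 kg/m³, cost = 30.00 $/kg
  alloy steel: M = 18.1 MN·m per $
  stainless steel: M = 3.61 MN·m per $
  bronze: M = 1.85 MN·m per $
  molybdenum: M = 1.07 MN·m per $
  CFRP laminate: M = 0.923 MN·m per $
  titanium alloy: M = 0.508 MN·m per $
Alloy steel ranks first.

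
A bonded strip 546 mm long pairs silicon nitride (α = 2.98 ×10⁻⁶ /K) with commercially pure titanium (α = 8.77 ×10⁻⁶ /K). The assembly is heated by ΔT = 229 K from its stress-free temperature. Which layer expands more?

commercially pure titanium

α(silicon nitride) = 2.98×10⁻⁶/K vs α(commercially pure titanium) = 8.77×10⁻⁶/K.
Higher α expands more for the same ΔT: commercially pure titanium.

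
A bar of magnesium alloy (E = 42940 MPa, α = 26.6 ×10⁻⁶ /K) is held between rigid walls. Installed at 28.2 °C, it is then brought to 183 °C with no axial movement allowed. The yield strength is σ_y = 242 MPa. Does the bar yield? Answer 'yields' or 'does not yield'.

does not yield

E = 42940 MPa = 42.94 GPa.
ΔT = 154.8 K. Constrained thermal stress σ = E·α·ΔT = 42.94×10³ MPa × 26.6×10⁻⁶ × 154.8 = 177 MPa (compressive).
Compare to σ_y = 242 MPa: σ < σ_y, so it does not yield.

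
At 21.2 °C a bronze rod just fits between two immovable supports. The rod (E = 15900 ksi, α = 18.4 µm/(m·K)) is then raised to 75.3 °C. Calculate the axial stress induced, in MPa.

E = 15900 ksi = 109.6 GPa.
ΔT = 54.10 K. Constrained thermal stress σ = E·α·ΔT = 109.6×10³ MPa × 18.4×10⁻⁶ × 54.10 = 109 MPa (compressive).

109 MPa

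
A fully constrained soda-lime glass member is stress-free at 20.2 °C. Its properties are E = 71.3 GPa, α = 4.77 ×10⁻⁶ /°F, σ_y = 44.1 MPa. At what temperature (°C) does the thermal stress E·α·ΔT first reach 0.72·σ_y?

72.1 °C

α = 4.77×10⁻⁶/°F × 9/5 = 8.59×10⁻⁶/K.
E·α·ΔT = 31.75 MPa ⇒ ΔT = 31.75 / (71.30×10³ × 8.59×10⁻⁶) = 51.87 K.
T = 20.2 + 51.87 = 72.07 °C.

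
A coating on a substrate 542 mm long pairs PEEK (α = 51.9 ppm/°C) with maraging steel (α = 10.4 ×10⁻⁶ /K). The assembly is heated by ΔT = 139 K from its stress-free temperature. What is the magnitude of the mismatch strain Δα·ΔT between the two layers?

5.77×10⁻³

Δα = |51.9 − 10.4|×10⁻⁶/K = 41.5×10⁻⁶/K.
Mismatch strain = Δα·ΔT = 41.5×10⁻⁶ × 139.0 = 5.77×10⁻³.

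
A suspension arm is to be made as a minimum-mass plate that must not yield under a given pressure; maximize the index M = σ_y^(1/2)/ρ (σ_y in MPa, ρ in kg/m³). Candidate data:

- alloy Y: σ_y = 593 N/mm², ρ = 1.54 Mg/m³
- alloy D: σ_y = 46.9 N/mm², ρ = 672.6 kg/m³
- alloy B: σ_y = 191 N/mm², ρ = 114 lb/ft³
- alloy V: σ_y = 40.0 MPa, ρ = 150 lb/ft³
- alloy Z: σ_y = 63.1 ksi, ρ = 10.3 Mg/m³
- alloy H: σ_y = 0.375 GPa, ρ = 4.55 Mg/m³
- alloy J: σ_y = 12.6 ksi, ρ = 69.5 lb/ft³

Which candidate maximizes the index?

alloy Y

In SI units:
  alloy Y: σ_y = 593.0 MPa, ρ = 1540 kg/m³
  alloy D: σ_y = 46.90 MPa, ρ = 672.6 kg/m³
  alloy B: σ_y = 191.0 MPa, ρ = 1826 kg/m³
  alloy V: σ_y = 40.00 MPa, ρ = 2403 kg/m³
  alloy Z: σ_y = 435.1 MPa, ρ = 10300 kg/m³
  alloy H: σ_y = 375.0 MPa, ρ = 4550 kg/m³
  alloy J: σ_y = 86.87 MPa, ρ = 1113 kg/m³
  alloy Y: M = 15.8×10⁻³
  alloy D: M = 10.2×10⁻³
  alloy J: M = 8.37×10⁻³
  alloy B: M = 7.57×10⁻³
  alloy H: M = 4.26×10⁻³
  alloy V: M = 2.63×10⁻³
  alloy Z: M = 2.03×10⁻³
Highest index: alloy Y.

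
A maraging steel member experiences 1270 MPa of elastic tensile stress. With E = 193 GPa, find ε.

ε = σ/E = 1270 / 193000 = 6.58×10⁻³.

6.58×10⁻³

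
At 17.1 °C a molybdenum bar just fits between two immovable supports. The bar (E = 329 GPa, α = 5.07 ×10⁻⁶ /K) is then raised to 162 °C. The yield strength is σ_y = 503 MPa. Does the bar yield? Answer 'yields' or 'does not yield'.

ΔT = 144.9 K. Constrained thermal stress σ = E·α·ΔT = 329.0×10³ MPa × 5.07×10⁻⁶ × 144.9 = 242 MPa (compressive).
Compare to σ_y = 503 MPa: σ < σ_y, so it does not yield.

does not yield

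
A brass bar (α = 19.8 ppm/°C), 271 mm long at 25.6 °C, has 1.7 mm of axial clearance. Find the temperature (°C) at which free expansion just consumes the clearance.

342 °C

α·L₀·ΔT = 1.7 mm ⇒ ΔT = 1.7 / (19.8×10⁻⁶ × 271.0) = 316.8 K.
T = 25.6 + 316.8 = 342.4 °C.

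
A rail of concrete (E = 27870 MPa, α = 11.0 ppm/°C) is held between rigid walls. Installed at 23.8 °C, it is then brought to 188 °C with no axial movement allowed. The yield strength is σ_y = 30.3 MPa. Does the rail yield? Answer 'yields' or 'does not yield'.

E = 27870 MPa = 27.87 GPa.
ΔT = 164.2 K. Constrained thermal stress σ = E·α·ΔT = 27.87×10³ MPa × 11.0×10⁻⁶ × 164.2 = 50.3 MPa (compressive).
Compare to σ_y = 30.3 MPa: σ ≥ σ_y, so it yields.

yields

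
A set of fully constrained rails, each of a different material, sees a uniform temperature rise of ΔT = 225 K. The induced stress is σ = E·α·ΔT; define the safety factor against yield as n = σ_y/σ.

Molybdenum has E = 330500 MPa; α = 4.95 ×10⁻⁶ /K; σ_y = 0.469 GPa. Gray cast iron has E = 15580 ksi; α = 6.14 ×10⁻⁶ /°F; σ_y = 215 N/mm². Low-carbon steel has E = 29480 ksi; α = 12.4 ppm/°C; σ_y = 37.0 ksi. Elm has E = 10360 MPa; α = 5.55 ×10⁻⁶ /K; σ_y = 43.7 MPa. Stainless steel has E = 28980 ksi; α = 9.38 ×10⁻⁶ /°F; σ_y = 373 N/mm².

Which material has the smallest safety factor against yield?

Per material, after unit conversion:
  molybdenum: E = 330.5, α = 4.95, σ_y = 469.0 → σ = 368 MPa, n = 1.27
  gray cast iron: E = 107.4, α = 11.1, σ_y = 215.0 → σ = 267 MPa, n = 0.805
  low-carbon steel: E = 203.3, α = 12.4, σ_y = 255.1 → σ = 567 MPa, n = 0.450
  elm: E = 10.36, α = 5.55, σ_y = 43.70 → σ = 12.9 MPa, n = 3.38
  stainless steel: E = 199.8, α = 16.9, σ_y = 373.0 → σ = 759 MPa, n = 0.491
The minimum is low-carbon steel at n = 0.450.

low-carbon steel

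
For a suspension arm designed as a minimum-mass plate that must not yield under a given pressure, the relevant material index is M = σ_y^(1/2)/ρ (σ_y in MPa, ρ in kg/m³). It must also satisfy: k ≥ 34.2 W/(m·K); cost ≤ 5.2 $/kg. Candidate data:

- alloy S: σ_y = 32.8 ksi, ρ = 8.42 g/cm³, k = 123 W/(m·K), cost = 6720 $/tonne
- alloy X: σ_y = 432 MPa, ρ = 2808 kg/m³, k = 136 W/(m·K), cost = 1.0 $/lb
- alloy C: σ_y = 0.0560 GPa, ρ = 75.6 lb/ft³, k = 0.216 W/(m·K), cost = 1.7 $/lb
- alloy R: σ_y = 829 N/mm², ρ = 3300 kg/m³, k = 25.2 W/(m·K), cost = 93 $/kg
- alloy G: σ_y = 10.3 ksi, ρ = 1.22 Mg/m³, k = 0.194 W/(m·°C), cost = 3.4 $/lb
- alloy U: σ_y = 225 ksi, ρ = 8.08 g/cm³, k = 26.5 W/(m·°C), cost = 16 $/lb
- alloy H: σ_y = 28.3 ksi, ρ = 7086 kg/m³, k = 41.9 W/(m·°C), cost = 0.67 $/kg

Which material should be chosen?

alloy X

Screen on constraints: k ≥ 34.2 W/(m·K); cost ≤ 5.2 $/kg. Survivors: alloy X, alloy H.
Normalizing units and computing the index:
  alloy X: σ_y = 432.0 MPa, ρ = 2808 kg/m³
  alloy H: σ_y = 195.1 MPa, ρ = 7086 kg/m³
  alloy X: M = 7.40×10⁻³
  alloy H: M = 1.97×10⁻³
Alloy X ranks first.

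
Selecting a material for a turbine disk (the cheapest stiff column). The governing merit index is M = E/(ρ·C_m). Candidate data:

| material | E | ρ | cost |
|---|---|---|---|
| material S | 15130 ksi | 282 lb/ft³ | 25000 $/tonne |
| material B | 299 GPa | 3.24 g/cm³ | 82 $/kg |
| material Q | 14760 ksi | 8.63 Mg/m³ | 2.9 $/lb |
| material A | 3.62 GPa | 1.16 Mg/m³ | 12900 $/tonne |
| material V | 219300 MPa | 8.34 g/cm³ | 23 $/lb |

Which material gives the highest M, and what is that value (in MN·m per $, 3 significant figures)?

After converting to SI:
  material S: E = 104.3 GPa, ρ = 4517 kg/m³, cost = 25.00 $/kg
  material B: E = 299.0 GPa, ρ = 3240 kg/m³, cost = 82.00 $/kg
  material Q: E = 101.8 GPa, ρ = 8630 kg/m³, cost = 6.393 $/kg
  material A: E = 3.620 GPa, ρ = 1160 kg/m³, cost = 12.90 $/kg
  material V: E = 219.3 GPa, ρ = 8340 kg/m³, cost = 50.71 $/kg
  material Q: M = 1.84 MN·m per $
  material B: M = 1.13 MN·m per $
  material S: M = 0.924 MN·m per $
  material V: M = 0.519 MN·m per $
  material A: M = 0.242 MN·m per $
Highest index: material Q.

material Q, M = 1.84 MN·m per $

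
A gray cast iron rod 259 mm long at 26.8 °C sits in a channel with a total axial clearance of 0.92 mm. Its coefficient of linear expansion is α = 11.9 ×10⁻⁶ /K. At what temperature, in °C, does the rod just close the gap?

α·L₀·ΔT = 0.92 mm ⇒ ΔT = 0.92 / (11.9×10⁻⁶ × 259.0) = 298.5 K.
T = 26.8 + 298.5 = 325.3 °C.

325 °C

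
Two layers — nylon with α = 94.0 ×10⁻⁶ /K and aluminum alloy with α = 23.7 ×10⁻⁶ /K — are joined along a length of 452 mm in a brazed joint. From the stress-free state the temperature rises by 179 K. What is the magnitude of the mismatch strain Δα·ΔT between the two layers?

Δα = |94.0 − 23.7|×10⁻⁶/K = 70.3×10⁻⁶/K.
Mismatch strain = Δα·ΔT = 70.3×10⁻⁶ × 179.0 = 0.0126.

0.0126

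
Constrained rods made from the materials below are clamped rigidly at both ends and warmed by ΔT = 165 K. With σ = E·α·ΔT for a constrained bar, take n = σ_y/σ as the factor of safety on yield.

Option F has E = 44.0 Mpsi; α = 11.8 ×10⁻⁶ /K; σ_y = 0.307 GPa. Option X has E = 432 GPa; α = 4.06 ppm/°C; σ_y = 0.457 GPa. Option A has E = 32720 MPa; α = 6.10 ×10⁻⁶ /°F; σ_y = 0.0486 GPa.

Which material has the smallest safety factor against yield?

option F

In consistent units (E in GPa, α in ×10⁻⁶/K, σ_y in MPa):
  option F: E = 303.4, α = 11.8, σ_y = 307.0 → σ = 591 MPa, n = 0.520
  option X: E = 432.0, α = 4.06, σ_y = 457.0 → σ = 289 MPa, n = 1.58
  option A: E = 32.72, α = 11.0, σ_y = 48.60 → σ = 59.3 MPa, n = 0.820
Option F has the lowest safety factor, n = 0.520.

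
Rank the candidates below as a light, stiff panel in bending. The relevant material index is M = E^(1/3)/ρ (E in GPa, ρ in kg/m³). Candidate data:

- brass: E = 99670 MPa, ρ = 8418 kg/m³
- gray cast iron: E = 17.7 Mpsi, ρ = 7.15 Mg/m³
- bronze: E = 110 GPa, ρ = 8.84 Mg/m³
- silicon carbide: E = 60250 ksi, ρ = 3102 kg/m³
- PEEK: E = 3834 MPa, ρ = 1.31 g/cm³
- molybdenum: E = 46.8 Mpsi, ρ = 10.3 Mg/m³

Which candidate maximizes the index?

silicon carbide

Putting every candidate on a common basis:
  brass: E = 99.67 GPa, ρ = 8418 kg/m³
  gray cast iron: E = 122.0 GPa, ρ = 7150 kg/m³
  bronze: E = 110.0 GPa, ρ = 8840 kg/m³
  silicon carbide: E = 415.4 GPa, ρ = 3102 kg/m³
  PEEK: E = 3.834 GPa, ρ = 1310 kg/m³
  molybdenum: E = 322.7 GPa, ρ = 10300 kg/m³
  silicon carbide: M = 2.41×10⁻³
  PEEK: M = 1.19×10⁻³
  gray cast iron: M = 0.694×10⁻³
  molybdenum: M = 0.666×10⁻³
  brass: M = 0.551×10⁻³
  bronze: M = 0.542×10⁻³
The maximum is for silicon carbide.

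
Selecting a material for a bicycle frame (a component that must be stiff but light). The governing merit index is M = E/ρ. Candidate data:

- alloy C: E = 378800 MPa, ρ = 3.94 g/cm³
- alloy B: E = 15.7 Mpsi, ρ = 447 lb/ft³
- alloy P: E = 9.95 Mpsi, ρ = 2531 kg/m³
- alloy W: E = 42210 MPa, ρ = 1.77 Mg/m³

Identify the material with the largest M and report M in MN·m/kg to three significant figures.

alloy C, M = 96.1 MN·m/kg

Convert each candidate to consistent units, then evaluate M:
  alloy C: E = 378.8 GPa, ρ = 3940 kg/m³
  alloy B: E = 108.2 GPa, ρ = 7160 kg/m³
  alloy P: E = 68.60 GPa, ρ = 2531 kg/m³
  alloy W: E = 42.21 GPa, ρ = 1770 kg/m³
  alloy C: M = 96.1 MN·m/kg
  alloy P: M = 27.1 MN·m/kg
  alloy W: M = 23.8 MN·m/kg
  alloy B: M = 15.1 MN·m/kg
Highest index: alloy C.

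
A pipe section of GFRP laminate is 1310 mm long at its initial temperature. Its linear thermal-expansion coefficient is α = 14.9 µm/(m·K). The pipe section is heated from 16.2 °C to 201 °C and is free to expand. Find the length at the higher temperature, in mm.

ΔT = 201 − 16.2 = 184.8 K.
ΔL = α·L₀·ΔT = 14.9×10⁻⁶ × 1310 mm × 184.8 K = 3.61 mm.
L = L₀ + ΔL = 1310 + 3.61 = 1313.6 mm.

1313.6 mm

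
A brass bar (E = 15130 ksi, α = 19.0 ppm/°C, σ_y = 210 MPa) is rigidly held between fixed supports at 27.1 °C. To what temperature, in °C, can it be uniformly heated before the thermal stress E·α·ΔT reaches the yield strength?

133 °C

E = 15130 ksi = 104.3 GPa.
E·α·ΔT = 210.0 MPa ⇒ ΔT = 210.0 / (104.3×10³ × 19.0×10⁻⁶) = 106.0 K.
T = 27.1 + 106.0 = 133.1 °C.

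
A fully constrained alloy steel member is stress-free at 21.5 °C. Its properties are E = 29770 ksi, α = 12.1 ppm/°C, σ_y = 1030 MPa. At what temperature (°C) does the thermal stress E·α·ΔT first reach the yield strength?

E = 29770 ksi = 205.3 GPa.
E·α·ΔT = 1030 MPa ⇒ ΔT = 1030 / (205.3×10³ × 12.1×10⁻⁶) = 414.7 K.
T = 21.5 + 414.7 = 436.2 °C.

436 °C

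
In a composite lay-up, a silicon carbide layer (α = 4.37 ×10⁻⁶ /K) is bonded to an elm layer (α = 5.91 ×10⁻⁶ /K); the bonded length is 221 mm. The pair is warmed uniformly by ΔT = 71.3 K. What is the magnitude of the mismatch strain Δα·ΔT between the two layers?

1.10×10⁻⁴

Δα = |4.37 − 5.91|×10⁻⁶/K = 1.54×10⁻⁶/K.
Mismatch strain = Δα·ΔT = 1.54×10⁻⁶ × 71.3 = 1.10×10⁻⁴.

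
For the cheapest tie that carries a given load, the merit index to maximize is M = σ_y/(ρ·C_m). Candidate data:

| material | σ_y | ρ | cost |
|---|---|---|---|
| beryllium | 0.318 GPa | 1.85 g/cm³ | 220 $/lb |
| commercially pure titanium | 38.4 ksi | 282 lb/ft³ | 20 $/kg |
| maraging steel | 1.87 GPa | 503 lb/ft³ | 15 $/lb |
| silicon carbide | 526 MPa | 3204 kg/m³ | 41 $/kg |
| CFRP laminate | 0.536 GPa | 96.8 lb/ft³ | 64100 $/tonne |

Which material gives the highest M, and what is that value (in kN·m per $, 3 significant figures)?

maraging steel, M = 7.02 kN·m per $

In SI units:
  beryllium: σ_y = 318.0 MPa, ρ = 1850 kg/m³, cost = 485.0 $/kg
  commercially pure titanium: σ_y = 264.8 MPa, ρ = 4517 kg/m³, cost = 20.00 $/kg
  maraging steel: σ_y = 1870 MPa, ρ = 8057 kg/m³, cost = 33.07 $/kg
  silicon carbide: σ_y = 526.0 MPa, ρ = 3204 kg/m³, cost = 41.00 $/kg
  CFRP laminate: σ_y = 536.0 MPa, ρ = 1551 kg/m³, cost = 64.10 $/kg
  maraging steel: M = 7.02 kN·m per $
  CFRP laminate: M = 5.39 kN·m per $
  silicon carbide: M = 4.00 kN·m per $
  commercially pure titanium: M = 2.93 kN·m per $
  beryllium: M = 0.354 kN·m per $
Maraging steel has the largest M.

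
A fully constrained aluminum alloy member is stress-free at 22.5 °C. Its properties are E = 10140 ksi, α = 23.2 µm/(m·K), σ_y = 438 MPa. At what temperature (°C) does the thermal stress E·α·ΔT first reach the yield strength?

293 °C

E = 10140 ksi = 69.91 GPa.
E·α·ΔT = 438.0 MPa ⇒ ΔT = 438.0 / (69.91×10³ × 23.2×10⁻⁶) = 270.0 K.
T = 22.5 + 270.0 = 292.5 °C.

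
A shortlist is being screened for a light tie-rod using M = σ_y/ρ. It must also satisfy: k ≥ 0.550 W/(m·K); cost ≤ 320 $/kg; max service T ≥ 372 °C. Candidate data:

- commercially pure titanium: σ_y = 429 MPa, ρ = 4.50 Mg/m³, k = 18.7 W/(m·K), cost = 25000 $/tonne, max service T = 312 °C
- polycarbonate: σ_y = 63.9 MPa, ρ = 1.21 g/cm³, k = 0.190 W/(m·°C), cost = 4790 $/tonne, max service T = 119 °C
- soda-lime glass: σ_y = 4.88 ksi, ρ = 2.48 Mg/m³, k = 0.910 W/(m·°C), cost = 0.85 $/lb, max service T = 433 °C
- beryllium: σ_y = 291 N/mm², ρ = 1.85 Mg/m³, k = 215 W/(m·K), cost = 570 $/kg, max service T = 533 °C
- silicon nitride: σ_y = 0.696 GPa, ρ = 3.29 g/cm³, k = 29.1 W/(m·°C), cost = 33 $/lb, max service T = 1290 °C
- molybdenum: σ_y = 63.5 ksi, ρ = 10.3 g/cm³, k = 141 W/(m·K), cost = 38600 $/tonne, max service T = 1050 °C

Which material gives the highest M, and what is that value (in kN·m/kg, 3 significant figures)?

Screen on constraints: k ≥ 0.550 W/(m·K); cost ≤ 320 $/kg; max service T ≥ 372 °C. Survivors: soda-lime glass, silicon nitride, molybdenum.
Normalizing units and computing the index:
  soda-lime glass: σ_y = 33.65 MPa, ρ = 2480 kg/m³
  silicon nitride: σ_y = 696.0 MPa, ρ = 3290 kg/m³
  molybdenum: σ_y = 437.8 MPa, ρ = 10300 kg/m³
  silicon nitride: M = 212 kN·m/kg
  molybdenum: M = 42.5 kN·m/kg
  soda-lime glass: M = 13.6 kN·m/kg
Silicon nitride ranks first.

silicon nitride, M = 212 kN·m/kg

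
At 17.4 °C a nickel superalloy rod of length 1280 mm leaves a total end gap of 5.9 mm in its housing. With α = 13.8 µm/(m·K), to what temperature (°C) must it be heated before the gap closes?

α·L₀·ΔT = 5.9 mm ⇒ ΔT = 5.9 / (13.8×10⁻⁶ × 1280.0) = 334.0 K.
T = 17.4 + 334.0 = 351.4 °C.

351 °C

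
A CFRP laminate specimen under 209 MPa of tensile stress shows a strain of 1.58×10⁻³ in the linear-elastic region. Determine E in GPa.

E = σ/ε = 209 MPa / 1.58×10⁻³ = 132300 MPa = 132 GPa.

132 GPa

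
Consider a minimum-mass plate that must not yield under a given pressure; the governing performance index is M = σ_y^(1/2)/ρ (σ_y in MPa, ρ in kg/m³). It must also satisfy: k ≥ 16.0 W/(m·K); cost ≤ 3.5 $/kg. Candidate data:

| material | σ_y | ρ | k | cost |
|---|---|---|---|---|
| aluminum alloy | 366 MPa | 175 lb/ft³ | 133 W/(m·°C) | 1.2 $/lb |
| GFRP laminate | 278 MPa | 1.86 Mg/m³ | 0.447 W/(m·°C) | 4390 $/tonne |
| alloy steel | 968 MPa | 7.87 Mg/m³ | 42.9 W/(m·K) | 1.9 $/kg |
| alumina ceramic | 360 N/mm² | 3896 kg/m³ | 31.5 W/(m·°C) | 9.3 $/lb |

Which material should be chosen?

aluminum alloy

Screen on constraints: k ≥ 16.0 W/(m·K); cost ≤ 3.5 $/kg. Survivors: aluminum alloy, alloy steel.
Putting every candidate on a common basis:
  aluminum alloy: σ_y = 366.0 MPa, ρ = 2803 kg/m³
  alloy steel: σ_y = 968.0 MPa, ρ = 7870 kg/m³
  aluminum alloy: M = 6.82×10⁻³
  alloy steel: M = 3.95×10⁻³
Highest index: aluminum alloy.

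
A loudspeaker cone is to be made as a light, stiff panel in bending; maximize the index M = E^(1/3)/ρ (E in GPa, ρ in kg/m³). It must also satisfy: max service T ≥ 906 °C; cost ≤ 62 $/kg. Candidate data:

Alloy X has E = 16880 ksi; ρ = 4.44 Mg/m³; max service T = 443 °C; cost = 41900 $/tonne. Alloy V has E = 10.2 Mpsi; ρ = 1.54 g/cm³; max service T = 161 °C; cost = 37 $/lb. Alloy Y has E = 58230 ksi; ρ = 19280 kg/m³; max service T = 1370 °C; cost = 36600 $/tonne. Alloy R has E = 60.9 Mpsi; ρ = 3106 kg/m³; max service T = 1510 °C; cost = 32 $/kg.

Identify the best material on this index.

Screen on constraints: max service T ≥ 906 °C; cost ≤ 62 $/kg. Survivors: alloy Y, alloy R.
Normalizing units and computing the index:
  alloy Y: E = 401.5 GPa, ρ = 19280 kg/m³
  alloy R: E = 419.9 GPa, ρ = 3106 kg/m³
  alloy R: M = 2.41×10⁻³
  alloy Y: M = 0.383×10⁻³
Alloy R ranks first.

alloy R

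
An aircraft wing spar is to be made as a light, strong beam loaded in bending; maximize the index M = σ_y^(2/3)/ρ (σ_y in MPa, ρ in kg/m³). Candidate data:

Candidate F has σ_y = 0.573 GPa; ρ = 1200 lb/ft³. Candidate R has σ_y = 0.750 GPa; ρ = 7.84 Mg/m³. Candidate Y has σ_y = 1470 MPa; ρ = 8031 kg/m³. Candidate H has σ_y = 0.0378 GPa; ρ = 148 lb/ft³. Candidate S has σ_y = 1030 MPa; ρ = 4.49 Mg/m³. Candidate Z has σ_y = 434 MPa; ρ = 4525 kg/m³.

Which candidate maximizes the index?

After converting to SI:
  candidate F: σ_y = 573.0 MPa, ρ = 19220 kg/m³
  candidate R: σ_y = 750.0 MPa, ρ = 7840 kg/m³
  candidate Y: σ_y = 1470 MPa, ρ = 8031 kg/m³
  candidate H: σ_y = 37.80 MPa, ρ = 2371 kg/m³
  candidate S: σ_y = 1030 MPa, ρ = 4490 kg/m³
  candidate Z: σ_y = 434.0 MPa, ρ = 4525 kg/m³
  candidate S: M = 22.7×10⁻³
  candidate Y: M = 16.1×10⁻³
  candidate Z: M = 12.7×10⁻³
  candidate R: M = 10.5×10⁻³
  candidate H: M = 4.75×10⁻³
  candidate F: M = 3.59×10⁻³
Highest index: candidate S.

candidate S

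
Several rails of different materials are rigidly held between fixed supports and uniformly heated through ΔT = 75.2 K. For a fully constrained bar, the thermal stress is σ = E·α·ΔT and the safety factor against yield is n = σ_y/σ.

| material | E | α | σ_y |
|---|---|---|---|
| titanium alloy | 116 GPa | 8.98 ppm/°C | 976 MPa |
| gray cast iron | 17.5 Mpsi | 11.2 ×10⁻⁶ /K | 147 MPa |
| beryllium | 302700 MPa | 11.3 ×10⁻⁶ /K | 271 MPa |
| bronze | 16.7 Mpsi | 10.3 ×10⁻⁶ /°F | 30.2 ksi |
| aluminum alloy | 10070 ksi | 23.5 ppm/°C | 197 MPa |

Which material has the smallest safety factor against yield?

In consistent units (E in GPa, α in ×10⁻⁶/K, σ_y in MPa):
  titanium alloy: E = 116.0, α = 8.98, σ_y = 976.0 → σ = 78.3 MPa, n = 12.5
  gray cast iron: E = 120.7, α = 11.2, σ_y = 147.0 → σ = 102 MPa, n = 1.45
  beryllium: E = 302.7, α = 11.3, σ_y = 271.0 → σ = 257 MPa, n = 1.05
  bronze: E = 115.1, α = 18.5, σ_y = 208.2 → σ = 161 MPa, n = 1.30
  aluminum alloy: E = 69.43, α = 23.5, σ_y = 197.0 → σ = 123 MPa, n = 1.61
Beryllium has the lowest safety factor, n = 1.05.

beryllium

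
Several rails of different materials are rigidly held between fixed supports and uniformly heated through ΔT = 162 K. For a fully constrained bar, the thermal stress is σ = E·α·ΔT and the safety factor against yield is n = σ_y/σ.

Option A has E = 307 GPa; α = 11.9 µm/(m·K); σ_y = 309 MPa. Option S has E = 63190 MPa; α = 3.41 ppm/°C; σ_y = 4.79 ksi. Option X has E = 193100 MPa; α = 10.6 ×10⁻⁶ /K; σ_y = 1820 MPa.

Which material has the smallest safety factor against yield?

With everything in SI (GPa, ×10⁻⁶/K, MPa):
  option A: E = 307.0, α = 11.9, σ_y = 309.0 → σ = 592 MPa, n = 0.522
  option S: E = 63.19, α = 3.41, σ_y = 33.03 → σ = 34.9 MPa, n = 0.946
  option X: E = 193.1, α = 10.6, σ_y = 1820 → σ = 332 MPa, n = 5.49
Smallest n: option A with n = 0.522.

option A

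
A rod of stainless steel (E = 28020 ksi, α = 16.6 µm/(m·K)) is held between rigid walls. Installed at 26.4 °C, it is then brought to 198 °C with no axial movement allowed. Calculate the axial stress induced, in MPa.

550 MPa

E = 28020 ksi = 193.2 GPa.
ΔT = 171.6 K. Constrained thermal stress σ = E·α·ΔT = 193.2×10³ MPa × 16.6×10⁻⁶ × 171.6 = 550 MPa (compressive).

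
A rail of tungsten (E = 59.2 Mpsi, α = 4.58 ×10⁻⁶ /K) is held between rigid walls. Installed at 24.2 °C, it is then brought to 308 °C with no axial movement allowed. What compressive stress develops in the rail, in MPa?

E = 59.2 Mpsi = 408.2 GPa.
ΔT = 283.8 K. Constrained thermal stress σ = E·α·ΔT = 408.2×10³ MPa × 4.58×10⁻⁶ × 283.8 = 531 MPa (compressive).

531 MPa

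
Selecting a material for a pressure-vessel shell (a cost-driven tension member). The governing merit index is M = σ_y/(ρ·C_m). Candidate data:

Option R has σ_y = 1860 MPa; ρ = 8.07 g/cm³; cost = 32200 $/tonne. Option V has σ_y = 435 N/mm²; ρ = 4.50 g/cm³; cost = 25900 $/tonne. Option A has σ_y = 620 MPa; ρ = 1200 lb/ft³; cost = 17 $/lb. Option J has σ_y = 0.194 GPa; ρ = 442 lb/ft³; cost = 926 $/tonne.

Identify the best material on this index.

After converting to SI:
  option R: σ_y = 1860 MPa, ρ = 8070 kg/m³, cost = 32.20 $/kg
  option V: σ_y = 435.0 MPa, ρ = 4500 kg/m³, cost = 25.90 $/kg
  option A: σ_y = 620.0 MPa, ρ = 19220 kg/m³, cost = 37.48 $/kg
  option J: σ_y = 194.0 MPa, ρ = 7080 kg/m³, cost = 0.9260 $/kg
  option J: M = 29.6 kN·m per $
  option R: M = 7.16 kN·m per $
  option V: M = 3.73 kN·m per $
  option A: M = 0.861 kN·m per $
Highest index: option J.

option J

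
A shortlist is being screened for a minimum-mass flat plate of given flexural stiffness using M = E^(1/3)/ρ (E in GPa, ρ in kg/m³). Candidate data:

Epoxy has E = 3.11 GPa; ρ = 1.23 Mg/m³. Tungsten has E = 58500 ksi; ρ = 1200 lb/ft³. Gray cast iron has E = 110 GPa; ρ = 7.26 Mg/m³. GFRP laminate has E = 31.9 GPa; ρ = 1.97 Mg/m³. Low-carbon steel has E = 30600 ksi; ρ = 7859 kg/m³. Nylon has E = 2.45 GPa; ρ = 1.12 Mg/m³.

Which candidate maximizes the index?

GFRP laminate

After converting to SI:
  epoxy: E = 3.110 GPa, ρ = 1230 kg/m³
  tungsten: E = 403.3 GPa, ρ = 19220 kg/m³
  gray cast iron: E = 110.0 GPa, ρ = 7260 kg/m³
  GFRP laminate: E = 31.90 GPa, ρ = 1970 kg/m³
  low-carbon steel: E = 211.0 GPa, ρ = 7859 kg/m³
  nylon: E = 2.450 GPa, ρ = 1120 kg/m³
  GFRP laminate: M = 1.61×10⁻³
  nylon: M = 1.20×10⁻³
  epoxy: M = 1.19×10⁻³
  low-carbon steel: M = 0.757×10⁻³
  gray cast iron: M = 0.660×10⁻³
  tungsten: M = 0.384×10⁻³
GFRP laminate has the largest M.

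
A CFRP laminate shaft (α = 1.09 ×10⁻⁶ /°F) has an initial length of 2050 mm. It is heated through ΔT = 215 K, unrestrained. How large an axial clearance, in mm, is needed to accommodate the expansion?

0.865 mm

Convert α: 1.09×10⁻⁶/°F × (9/5) = 1.96×10⁻⁶/K.
ΔL = α·L₀·ΔT = 1.96×10⁻⁶ × 2050 mm × 215.0 K = 0.865 mm.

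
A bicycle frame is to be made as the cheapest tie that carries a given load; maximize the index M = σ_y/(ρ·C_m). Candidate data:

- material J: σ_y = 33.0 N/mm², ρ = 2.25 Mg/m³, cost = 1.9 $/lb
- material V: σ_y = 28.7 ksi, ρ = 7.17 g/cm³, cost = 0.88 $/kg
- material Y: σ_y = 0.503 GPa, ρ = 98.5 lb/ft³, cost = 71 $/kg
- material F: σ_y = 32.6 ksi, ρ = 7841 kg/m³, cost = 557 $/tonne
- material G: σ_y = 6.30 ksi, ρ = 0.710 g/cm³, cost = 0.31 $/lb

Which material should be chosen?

After converting to SI:
  material J: σ_y = 33.00 MPa, ρ = 2250 kg/m³, cost = 4.189 $/kg
  material V: σ_y = 197.9 MPa, ρ = 7170 kg/m³, cost = 0.8800 $/kg
  material Y: σ_y = 503.0 MPa, ρ = 1578 kg/m³, cost = 71.00 $/kg
  material F: σ_y = 224.8 MPa, ρ = 7841 kg/m³, cost = 0.5570 $/kg
  material G: σ_y = 43.44 MPa, ρ = 710.0 kg/m³, cost = 0.6834 $/kg
  material G: M = 89.5 kN·m per $
  material F: M = 51.5 kN·m per $
  material V: M = 31.4 kN·m per $
  material Y: M = 4.49 kN·m per $
  material J: M = 3.50 kN·m per $
Material G ranks first.

material G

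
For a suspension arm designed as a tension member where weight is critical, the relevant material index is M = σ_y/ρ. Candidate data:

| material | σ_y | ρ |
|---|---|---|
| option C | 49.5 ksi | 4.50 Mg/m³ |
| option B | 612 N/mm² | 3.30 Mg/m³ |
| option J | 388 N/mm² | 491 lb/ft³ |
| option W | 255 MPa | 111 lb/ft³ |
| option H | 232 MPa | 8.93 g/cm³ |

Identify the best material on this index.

option B

In SI units:
  option C: σ_y = 341.3 MPa, ρ = 4500 kg/m³
  option B: σ_y = 612.0 MPa, ρ = 3300 kg/m³
  option J: σ_y = 388.0 MPa, ρ = 7865 kg/m³
  option W: σ_y = 255.0 MPa, ρ = 1778 kg/m³
  option H: σ_y = 232.0 MPa, ρ = 8930 kg/m³
  option B: M = 185 kN·m/kg
  option W: M = 143 kN·m/kg
  option C: M = 75.8 kN·m/kg
  option J: M = 49.3 kN·m/kg
  option H: M = 26.0 kN·m/kg
Option B has the largest M.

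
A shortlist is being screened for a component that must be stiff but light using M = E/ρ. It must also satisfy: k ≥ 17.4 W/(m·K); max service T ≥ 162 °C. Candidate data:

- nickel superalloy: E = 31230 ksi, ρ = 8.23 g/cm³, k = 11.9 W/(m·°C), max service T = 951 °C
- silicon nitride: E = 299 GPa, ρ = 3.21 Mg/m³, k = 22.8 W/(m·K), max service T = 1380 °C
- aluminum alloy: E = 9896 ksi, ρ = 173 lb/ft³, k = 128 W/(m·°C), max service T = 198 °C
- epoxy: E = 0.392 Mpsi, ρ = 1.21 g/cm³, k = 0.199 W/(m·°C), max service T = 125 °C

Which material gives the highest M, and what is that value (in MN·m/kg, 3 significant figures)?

Screen on constraints: k ≥ 17.4 W/(m·K); max service T ≥ 162 °C. Survivors: silicon nitride, aluminum alloy.
Normalizing units and computing the index:
  silicon nitride: E = 299.0 GPa, ρ = 3210 kg/m³
  aluminum alloy: E = 68.23 GPa, ρ = 2771 kg/m³
  silicon nitride: M = 93.1 MN·m/kg
  aluminum alloy: M = 24.6 MN·m/kg
Highest index: silicon nitride.

silicon nitride, M = 93.1 MN·m/kg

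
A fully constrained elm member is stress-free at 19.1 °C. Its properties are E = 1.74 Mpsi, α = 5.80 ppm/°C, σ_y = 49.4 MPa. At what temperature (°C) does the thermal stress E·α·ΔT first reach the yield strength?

E = 1.74 Mpsi = 12.00 GPa.
E·α·ΔT = 49.40 MPa ⇒ ΔT = 49.40 / (12.00×10³ × 5.80×10⁻⁶) = 710.0 K.
T = 19.1 + 710.0 = 729.1 °C.

729 °C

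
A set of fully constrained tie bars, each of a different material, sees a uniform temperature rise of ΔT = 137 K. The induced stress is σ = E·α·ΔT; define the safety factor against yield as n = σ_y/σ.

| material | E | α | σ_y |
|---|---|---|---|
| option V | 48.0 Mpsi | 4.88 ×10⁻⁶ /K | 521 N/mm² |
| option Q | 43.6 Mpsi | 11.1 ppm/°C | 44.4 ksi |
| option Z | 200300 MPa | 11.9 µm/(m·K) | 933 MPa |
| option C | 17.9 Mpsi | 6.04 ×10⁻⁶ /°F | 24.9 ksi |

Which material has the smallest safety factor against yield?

Converting E to GPa, α to ×10⁻⁶/K, σ_y to MPa, then σ and n for each:
  option V: E = 330.9, α = 4.88, σ_y = 521.0 → σ = 221 MPa, n = 2.35
  option Q: E = 300.6, α = 11.1, σ_y = 306.1 → σ = 457 MPa, n = 0.670
  option Z: E = 200.3, α = 11.9, σ_y = 933.0 → σ = 327 MPa, n = 2.86
  option C: E = 123.4, α = 10.9, σ_y = 171.7 → σ = 184 MPa, n = 0.934
Smallest n: option Q with n = 0.670.

option Q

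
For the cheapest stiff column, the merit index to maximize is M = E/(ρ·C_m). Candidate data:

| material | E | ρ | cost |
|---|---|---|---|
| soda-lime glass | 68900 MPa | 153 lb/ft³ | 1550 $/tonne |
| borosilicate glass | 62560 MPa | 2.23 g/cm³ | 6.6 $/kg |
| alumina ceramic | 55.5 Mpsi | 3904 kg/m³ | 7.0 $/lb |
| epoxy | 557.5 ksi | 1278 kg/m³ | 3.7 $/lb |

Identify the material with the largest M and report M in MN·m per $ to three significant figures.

Convert each candidate to consistent units, then evaluate M:
  soda-lime glass: E = 68.90 GPa, ρ = 2451 kg/m³, cost = 1.550 $/kg
  borosilicate glass: E = 62.56 GPa, ρ = 2230 kg/m³, cost = 6.600 $/kg
  alumina ceramic: E = 382.7 GPa, ρ = 3904 kg/m³, cost = 15.43 $/kg
  epoxy: E = 3.844 GPa, ρ = 1278 kg/m³, cost = 8.157 $/kg
  soda-lime glass: M = 18.1 MN·m per $
  alumina ceramic: M = 6.35 MN·m per $
  borosilicate glass: M = 4.25 MN·m per $
  epoxy: M = 0.369 MN·m per $
Soda-lime glass ranks first.

soda-lime glass, M = 18.1 MN·m per $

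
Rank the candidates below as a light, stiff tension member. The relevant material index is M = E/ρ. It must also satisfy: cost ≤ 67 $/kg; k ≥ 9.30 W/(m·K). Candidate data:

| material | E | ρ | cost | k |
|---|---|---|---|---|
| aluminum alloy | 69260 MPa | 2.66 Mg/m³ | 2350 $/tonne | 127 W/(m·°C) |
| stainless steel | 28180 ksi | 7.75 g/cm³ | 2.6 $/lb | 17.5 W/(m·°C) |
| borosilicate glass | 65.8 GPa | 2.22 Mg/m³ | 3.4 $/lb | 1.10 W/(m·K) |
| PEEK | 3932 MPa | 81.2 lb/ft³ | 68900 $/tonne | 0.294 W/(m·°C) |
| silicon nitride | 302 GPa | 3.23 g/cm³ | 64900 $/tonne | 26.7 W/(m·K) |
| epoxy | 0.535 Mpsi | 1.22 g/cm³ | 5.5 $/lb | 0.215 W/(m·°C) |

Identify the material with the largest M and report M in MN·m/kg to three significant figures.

Screen on constraints: cost ≤ 67 $/kg; k ≥ 9.30 W/(m·K). Survivors: aluminum alloy, stainless steel, silicon nitride.
Convert each candidate to consistent units, then evaluate M:
  aluminum alloy: E = 69.26 GPa, ρ = 2660 kg/m³
  stainless steel: E = 194.3 GPa, ρ = 7750 kg/m³
  silicon nitride: E = 302.0 GPa, ρ = 3230 kg/m³
  silicon nitride: M = 93.5 MN·m/kg
  aluminum alloy: M = 26.0 MN·m/kg
  stainless steel: M = 25.1 MN·m/kg
Silicon nitride has the largest M.

silicon nitride, M = 93.5 MN·m/kg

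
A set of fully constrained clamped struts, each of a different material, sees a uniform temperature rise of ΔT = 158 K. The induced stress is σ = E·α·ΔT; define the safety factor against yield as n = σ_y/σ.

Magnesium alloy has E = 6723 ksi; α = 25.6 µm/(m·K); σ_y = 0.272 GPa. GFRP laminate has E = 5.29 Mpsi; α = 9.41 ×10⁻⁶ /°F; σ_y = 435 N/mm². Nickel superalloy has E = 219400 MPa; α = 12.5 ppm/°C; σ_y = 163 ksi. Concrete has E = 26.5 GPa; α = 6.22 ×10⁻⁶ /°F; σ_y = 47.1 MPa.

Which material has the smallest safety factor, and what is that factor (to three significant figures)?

concrete, n = 1.00

Per material, after unit conversion:
  magnesium alloy: E = 46.35, α = 25.6, σ_y = 272.0 → σ = 187 MPa, n = 1.45
  GFRP laminate: E = 36.47, α = 16.9, σ_y = 435.0 → σ = 97.6 MPa, n = 4.46
  nickel superalloy: E = 219.4, α = 12.5, σ_y = 1124 → σ = 433 MPa, n = 2.59
  concrete: E = 26.50, α = 11.2, σ_y = 47.10 → σ = 46.9 MPa, n = 1.00
Concrete has the lowest safety factor, n = 1.00.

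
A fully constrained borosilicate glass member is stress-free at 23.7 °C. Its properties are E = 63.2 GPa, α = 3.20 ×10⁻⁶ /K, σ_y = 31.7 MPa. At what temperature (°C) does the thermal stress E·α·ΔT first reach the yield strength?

E·α·ΔT = 31.70 MPa ⇒ ΔT = 31.70 / (63.20×10³ × 3.20×10⁻⁶) = 156.7 K.
T = 23.7 + 156.7 = 180.4 °C.

180 °C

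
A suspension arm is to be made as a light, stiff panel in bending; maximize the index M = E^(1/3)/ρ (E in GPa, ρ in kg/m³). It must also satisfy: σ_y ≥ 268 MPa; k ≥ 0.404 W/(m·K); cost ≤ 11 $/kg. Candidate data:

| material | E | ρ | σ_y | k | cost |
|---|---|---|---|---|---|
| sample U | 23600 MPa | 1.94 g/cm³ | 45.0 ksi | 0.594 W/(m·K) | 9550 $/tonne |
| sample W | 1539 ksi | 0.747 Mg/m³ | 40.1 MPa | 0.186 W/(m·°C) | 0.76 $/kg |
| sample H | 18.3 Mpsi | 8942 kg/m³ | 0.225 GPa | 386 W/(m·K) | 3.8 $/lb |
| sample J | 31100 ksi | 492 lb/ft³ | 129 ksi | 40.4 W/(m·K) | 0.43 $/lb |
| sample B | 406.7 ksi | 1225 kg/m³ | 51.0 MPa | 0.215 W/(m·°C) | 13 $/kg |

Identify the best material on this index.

Screen on constraints: σ_y ≥ 268 MPa; k ≥ 0.404 W/(m·K); cost ≤ 11 $/kg. Survivors: sample U, sample J.
Putting every candidate on a common basis:
  sample U: E = 23.60 GPa, ρ = 1940 kg/m³
  sample J: E = 214.4 GPa, ρ = 7881 kg/m³
  sample U: M = 1.48×10⁻³
  sample J: M = 0.759×10⁻³
Sample U ranks first.

sample U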